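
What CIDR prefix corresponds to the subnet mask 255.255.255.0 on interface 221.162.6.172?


Binary: 11111111.11111111.11111111.00000000
Count leading 1s
Prefix: /24


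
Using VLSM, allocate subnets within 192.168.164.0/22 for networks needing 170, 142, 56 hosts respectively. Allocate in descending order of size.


170 hosts -> /24 (254 usable): 192.168.164.0/24
142 hosts -> /24 (254 usable): 192.168.165.0/24
56 hosts -> /26 (62 usable): 192.168.166.0/26
Allocation: 192.168.164.0/24 (170 hosts, 254 usable); 192.168.165.0/24 (142 hosts, 254 usable); 192.168.166.0/26 (56 hosts, 62 usable)


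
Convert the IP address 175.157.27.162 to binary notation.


175 = 10101111
157 = 10011101
27 = 00011011
162 = 10100010
Binary: 10101111.10011101.00011011.10100010


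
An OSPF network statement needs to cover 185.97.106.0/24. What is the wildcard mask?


Subnet mask: 255.255.255.0
Wildcard = 255.255.255.255 - subnet mask
255 - 255 = 0
255 - 255 = 0
255 - 255 = 0
255 - 0 = 255
Wildcard: 0.0.0.255


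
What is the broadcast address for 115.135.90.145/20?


Network: 115.135.80.0/20
Host bits = 12
Set all host bits to 1:
Broadcast: 115.135.95.255


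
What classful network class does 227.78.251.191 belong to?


First octet: 227
Binary: 11100011
1110xxxx -> Class D (224-239)
Class D (multicast), default mask N/A


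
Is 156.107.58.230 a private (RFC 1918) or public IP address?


RFC 1918 private ranges:
  10.0.0.0/8 (10.0.0.0 - 10.255.255.255)
  172.16.0.0/12 (172.16.0.0 - 172.31.255.255)
  192.168.0.0/16 (192.168.0.0 - 192.168.255.255)
Public (not in any RFC 1918 range)


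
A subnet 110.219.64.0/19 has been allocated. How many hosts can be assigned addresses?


Host bits = 32 - 19 = 13
Total addresses = 2^13 = 8192
Usable = total - 2 (network and broadcast)
Usable hosts: 8190


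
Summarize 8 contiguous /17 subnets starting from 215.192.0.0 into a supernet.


Original prefix: /17
Number of subnets: 8 = 2^3
New prefix = 17 - 3 = 14
Supernet: 215.192.0.0/14


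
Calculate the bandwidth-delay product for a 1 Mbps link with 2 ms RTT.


BDP = bandwidth * RTT
= 1 Mbps * 2 ms
= 1 * 1e6 * 2 / 1000 bits
= 2000 bits
= 250 bytes
BDP = 2000 bits (250 bytes)


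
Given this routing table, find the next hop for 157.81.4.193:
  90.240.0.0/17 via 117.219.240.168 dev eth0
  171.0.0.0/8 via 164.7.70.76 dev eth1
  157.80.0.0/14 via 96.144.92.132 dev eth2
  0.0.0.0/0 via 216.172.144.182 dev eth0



Longest prefix match for 157.81.4.193:
  /17 90.240.0.0: no
  /8 171.0.0.0: no
  /14 157.80.0.0: MATCH
  /0 0.0.0.0: MATCH
Selected: next-hop 96.144.92.132 via eth2 (matched /14)


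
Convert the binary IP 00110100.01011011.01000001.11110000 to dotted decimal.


00110100 = 52
01011011 = 91
01000001 = 65
11110000 = 240
IP: 52.91.65.240


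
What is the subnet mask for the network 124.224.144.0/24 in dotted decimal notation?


/24 means 24 network bits, 8 host bits
Binary: 11111111111111111111111100000000
Mask: 255.255.255.0


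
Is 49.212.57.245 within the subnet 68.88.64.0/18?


Subnet network: 68.88.64.0
Test IP AND mask: 49.212.0.0
No, 49.212.57.245 is not in 68.88.64.0/18


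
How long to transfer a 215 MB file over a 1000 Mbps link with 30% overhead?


Effective throughput = 1000 * (1 - 30/100) = 700 Mbps
File size in Mb = 215 * 8 = 1720 Mb
Time = 1720 / 700
Time = 2.4571 seconds


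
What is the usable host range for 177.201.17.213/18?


Network: 177.201.0.0
Broadcast: 177.201.63.255
First usable = network + 1
Last usable = broadcast - 1
Range: 177.201.0.1 to 177.201.63.254


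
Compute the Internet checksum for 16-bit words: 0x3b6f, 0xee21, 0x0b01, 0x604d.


Sum all words (with carry folding):
+ 0x3b6f = 0x3b6f
+ 0xee21 = 0x2991
+ 0x0b01 = 0x3492
+ 0x604d = 0x94df
One's complement: ~0x94df
Checksum = 0x6b20


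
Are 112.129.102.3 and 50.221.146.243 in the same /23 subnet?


Mask: 255.255.254.0
112.129.102.3 AND mask = 112.129.102.0
50.221.146.243 AND mask = 50.221.146.0
No, different subnets (112.129.102.0 vs 50.221.146.0)


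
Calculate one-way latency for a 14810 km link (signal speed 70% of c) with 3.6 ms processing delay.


Speed = 0.7 * 3e5 km/s = 210000 km/s
Propagation delay = 14810 / 210000 = 0.0705 s = 70.5238 ms
Processing delay = 3.6 ms
Total one-way latency = 74.1238 ms


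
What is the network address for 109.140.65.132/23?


IP:   01101101.10001100.01000001.10000100
Mask: 11111111.11111111.11111110.00000000
AND operation:
Net:  01101101.10001100.01000000.00000000
Network: 109.140.64.0/23


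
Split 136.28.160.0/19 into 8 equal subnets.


New prefix = 19 + 3 = 22
Each subnet has 1024 addresses
  136.28.160.0/22
  136.28.164.0/22
  136.28.168.0/22
  136.28.172.0/22
  136.28.176.0/22
  136.28.180.0/22
  136.28.184.0/22
  136.28.188.0/22
Subnets: 136.28.160.0/22, 136.28.164.0/22, 136.28.168.0/22, 136.28.172.0/22, 136.28.176.0/22, 136.28.180.0/22, 136.28.184.0/22, 136.28.188.0/22


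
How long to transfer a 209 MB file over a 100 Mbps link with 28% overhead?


Effective throughput = 100 * (1 - 28/100) = 72 Mbps
File size in Mb = 209 * 8 = 1672 Mb
Time = 1672 / 72
Time = 23.2222 seconds


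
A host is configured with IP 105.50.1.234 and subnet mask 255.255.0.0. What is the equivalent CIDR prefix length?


Binary: 11111111.11111111.00000000.00000000
Count leading 1s
Prefix: /16


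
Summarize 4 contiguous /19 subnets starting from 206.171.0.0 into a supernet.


Original prefix: /19
Number of subnets: 4 = 2^2
New prefix = 19 - 2 = 17
Supernet: 206.171.0.0/17


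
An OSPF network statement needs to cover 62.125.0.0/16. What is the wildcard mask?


Subnet mask: 255.255.0.0
Wildcard = 255.255.255.255 - subnet mask
255 - 255 = 0
255 - 255 = 0
255 - 0 = 255
255 - 0 = 255
Wildcard: 0.0.255.255


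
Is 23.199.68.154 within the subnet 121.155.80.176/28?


Subnet network: 121.155.80.176
Test IP AND mask: 23.199.68.144
No, 23.199.68.154 is not in 121.155.80.176/28


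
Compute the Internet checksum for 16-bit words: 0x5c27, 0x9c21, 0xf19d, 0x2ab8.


Sum all words (with carry folding):
+ 0x5c27 = 0x5c27
+ 0x9c21 = 0xf848
+ 0xf19d = 0xe9e6
+ 0x2ab8 = 0x149f
One's complement: ~0x149f
Checksum = 0xeb60


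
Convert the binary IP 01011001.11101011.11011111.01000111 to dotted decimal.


01011001 = 89
11101011 = 235
11011111 = 223
01000111 = 71
IP: 89.235.223.71


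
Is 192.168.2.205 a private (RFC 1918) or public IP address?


RFC 1918 private ranges:
  10.0.0.0/8 (10.0.0.0 - 10.255.255.255)
  172.16.0.0/12 (172.16.0.0 - 172.31.255.255)
  192.168.0.0/16 (192.168.0.0 - 192.168.255.255)
Private (in 192.168.0.0/16)


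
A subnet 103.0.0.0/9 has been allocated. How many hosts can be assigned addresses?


Host bits = 32 - 9 = 23
Total addresses = 2^23 = 8388608
Usable = total - 2 (network and broadcast)
Usable hosts: 8388606


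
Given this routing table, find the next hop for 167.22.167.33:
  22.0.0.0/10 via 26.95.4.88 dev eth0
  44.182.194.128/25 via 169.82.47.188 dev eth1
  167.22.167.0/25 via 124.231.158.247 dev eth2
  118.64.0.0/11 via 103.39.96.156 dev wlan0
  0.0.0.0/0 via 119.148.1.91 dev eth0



Longest prefix match for 167.22.167.33:
  /10 22.0.0.0: no
  /25 44.182.194.128: no
  /25 167.22.167.0: MATCH
  /11 118.64.0.0: no
  /0 0.0.0.0: MATCH
Selected: next-hop 124.231.158.247 via eth2 (matched /25)


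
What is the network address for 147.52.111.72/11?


IP:   10010011.00110100.01101111.01001000
Mask: 11111111.11100000.00000000.00000000
AND operation:
Net:  10010011.00100000.00000000.00000000
Network: 147.32.0.0/11


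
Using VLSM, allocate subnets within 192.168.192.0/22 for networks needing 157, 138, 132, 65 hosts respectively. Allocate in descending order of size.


157 hosts -> /24 (254 usable): 192.168.192.0/24
138 hosts -> /24 (254 usable): 192.168.193.0/24
132 hosts -> /24 (254 usable): 192.168.194.0/24
65 hosts -> /25 (126 usable): 192.168.195.0/25
Allocation: 192.168.192.0/24 (157 hosts, 254 usable); 192.168.193.0/24 (138 hosts, 254 usable); 192.168.194.0/24 (132 hosts, 254 usable); 192.168.195.0/25 (65 hosts, 126 usable)


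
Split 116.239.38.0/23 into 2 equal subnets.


New prefix = 23 + 1 = 24
Each subnet has 256 addresses
  116.239.38.0/24
  116.239.39.0/24
Subnets: 116.239.38.0/24, 116.239.39.0/24


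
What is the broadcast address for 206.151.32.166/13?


Network: 206.144.0.0/13
Host bits = 19
Set all host bits to 1:
Broadcast: 206.151.255.255


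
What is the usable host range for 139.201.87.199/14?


Network: 139.200.0.0
Broadcast: 139.203.255.255
First usable = network + 1
Last usable = broadcast - 1
Range: 139.200.0.1 to 139.203.255.254


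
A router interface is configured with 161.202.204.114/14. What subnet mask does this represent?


/14 means 14 network bits, 18 host bits
Binary: 11111111111111000000000000000000
Mask: 255.252.0.0


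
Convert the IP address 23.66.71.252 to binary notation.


23 = 00010111
66 = 01000010
71 = 01000111
252 = 11111100
Binary: 00010111.01000010.01000111.11111100


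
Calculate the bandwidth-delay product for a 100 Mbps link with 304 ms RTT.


BDP = bandwidth * RTT
= 100 Mbps * 304 ms
= 100 * 1e6 * 304 / 1000 bits
= 30400000 bits
= 3800000 bytes
= 3710.9375 KB
BDP = 30400000 bits (3800000 bytes)


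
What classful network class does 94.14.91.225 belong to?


First octet: 94
Binary: 01011110
0xxxxxxx -> Class A (1-126)
Class A, default mask 255.0.0.0 (/8)


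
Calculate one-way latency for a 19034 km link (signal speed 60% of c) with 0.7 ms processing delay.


Speed = 0.6 * 3e5 km/s = 180000 km/s
Propagation delay = 19034 / 180000 = 0.1057 s = 105.7444 ms
Processing delay = 0.7 ms
Total one-way latency = 106.4444 ms


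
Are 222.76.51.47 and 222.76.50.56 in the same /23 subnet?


Mask: 255.255.254.0
222.76.51.47 AND mask = 222.76.50.0
222.76.50.56 AND mask = 222.76.50.0
Yes, same subnet (222.76.50.0)


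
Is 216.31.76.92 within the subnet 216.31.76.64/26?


Subnet network: 216.31.76.64
Test IP AND mask: 216.31.76.64
Yes, 216.31.76.92 is in 216.31.76.64/26


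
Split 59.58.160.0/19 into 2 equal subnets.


New prefix = 19 + 1 = 20
Each subnet has 4096 addresses
  59.58.160.0/20
  59.58.176.0/20
Subnets: 59.58.160.0/20, 59.58.176.0/20


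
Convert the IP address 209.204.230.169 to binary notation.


209 = 11010001
204 = 11001100
230 = 11100110
169 = 10101001
Binary: 11010001.11001100.11100110.10101001


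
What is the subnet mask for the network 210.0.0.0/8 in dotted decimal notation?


/8 means 8 network bits, 24 host bits
Binary: 11111111000000000000000000000000
Mask: 255.0.0.0


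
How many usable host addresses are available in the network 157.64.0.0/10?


Host bits = 32 - 10 = 22
Total addresses = 2^22 = 4194304
Usable = total - 2 (network and broadcast)
Usable hosts: 4194302


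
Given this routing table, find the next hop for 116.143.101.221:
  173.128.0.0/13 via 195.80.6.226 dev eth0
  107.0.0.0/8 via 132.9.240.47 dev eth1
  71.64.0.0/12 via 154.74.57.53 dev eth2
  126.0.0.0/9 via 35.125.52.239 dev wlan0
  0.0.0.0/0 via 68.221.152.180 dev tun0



Longest prefix match for 116.143.101.221:
  /13 173.128.0.0: no
  /8 107.0.0.0: no
  /12 71.64.0.0: no
  /9 126.0.0.0: no
  /0 0.0.0.0: MATCH
Selected: next-hop 68.221.152.180 via tun0 (matched /0)


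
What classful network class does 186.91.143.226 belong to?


First octet: 186
Binary: 10111010
10xxxxxx -> Class B (128-191)
Class B, default mask 255.255.0.0 (/16)


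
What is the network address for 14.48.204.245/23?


IP:   00001110.00110000.11001100.11110101
Mask: 11111111.11111111.11111110.00000000
AND operation:
Net:  00001110.00110000.11001100.00000000
Network: 14.48.204.0/23


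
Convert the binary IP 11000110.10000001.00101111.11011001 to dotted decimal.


11000110 = 198
10000001 = 129
00101111 = 47
11011001 = 217
IP: 198.129.47.217


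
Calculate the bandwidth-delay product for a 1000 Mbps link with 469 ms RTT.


BDP = bandwidth * RTT
= 1000 Mbps * 469 ms
= 1000 * 1e6 * 469 / 1000 bits
= 469000000 bits
= 58625000 bytes
= 57250.9766 KB
BDP = 469000000 bits (58625000 bytes)


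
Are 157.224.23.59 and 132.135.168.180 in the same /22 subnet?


Mask: 255.255.252.0
157.224.23.59 AND mask = 157.224.20.0
132.135.168.180 AND mask = 132.135.168.0
No, different subnets (157.224.20.0 vs 132.135.168.0)


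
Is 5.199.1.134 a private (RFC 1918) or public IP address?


RFC 1918 private ranges:
  10.0.0.0/8 (10.0.0.0 - 10.255.255.255)
  172.16.0.0/12 (172.16.0.0 - 172.31.255.255)
  192.168.0.0/16 (192.168.0.0 - 192.168.255.255)
Public (not in any RFC 1918 range)


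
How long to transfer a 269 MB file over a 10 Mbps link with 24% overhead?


Effective throughput = 10 * (1 - 24/100) = 7.6 Mbps
File size in Mb = 269 * 8 = 2152 Mb
Time = 2152 / 7.6
Time = 283.1579 seconds


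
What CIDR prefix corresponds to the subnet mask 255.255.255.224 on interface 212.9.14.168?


Binary: 11111111.11111111.11111111.11100000
Count leading 1s
Prefix: /27


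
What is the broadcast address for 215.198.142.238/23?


Network: 215.198.142.0/23
Host bits = 9
Set all host bits to 1:
Broadcast: 215.198.143.255


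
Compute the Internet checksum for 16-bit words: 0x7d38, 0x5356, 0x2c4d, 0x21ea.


Sum all words (with carry folding):
+ 0x7d38 = 0x7d38
+ 0x5356 = 0xd08e
+ 0x2c4d = 0xfcdb
+ 0x21ea = 0x1ec6
One's complement: ~0x1ec6
Checksum = 0xe139


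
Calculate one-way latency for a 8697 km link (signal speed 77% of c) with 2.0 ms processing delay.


Speed = 0.77 * 3e5 km/s = 231000 km/s
Propagation delay = 8697 / 231000 = 0.0376 s = 37.6494 ms
Processing delay = 2.0 ms
Total one-way latency = 39.6494 ms


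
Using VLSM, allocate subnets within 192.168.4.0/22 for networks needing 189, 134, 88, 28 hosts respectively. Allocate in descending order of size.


189 hosts -> /24 (254 usable): 192.168.4.0/24
134 hosts -> /24 (254 usable): 192.168.5.0/24
88 hosts -> /25 (126 usable): 192.168.6.0/25
28 hosts -> /27 (30 usable): 192.168.6.128/27
Allocation: 192.168.4.0/24 (189 hosts, 254 usable); 192.168.5.0/24 (134 hosts, 254 usable); 192.168.6.0/25 (88 hosts, 126 usable); 192.168.6.128/27 (28 hosts, 30 usable)


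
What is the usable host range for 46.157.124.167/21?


Network: 46.157.120.0
Broadcast: 46.157.127.255
First usable = network + 1
Last usable = broadcast - 1
Range: 46.157.120.1 to 46.157.127.254


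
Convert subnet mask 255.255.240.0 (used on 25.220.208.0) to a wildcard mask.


Subnet mask: 255.255.240.0
Wildcard = 255.255.255.255 - subnet mask
255 - 255 = 0
255 - 255 = 0
255 - 240 = 15
255 - 0 = 255
Wildcard: 0.0.15.255


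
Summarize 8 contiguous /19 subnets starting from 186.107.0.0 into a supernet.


Original prefix: /19
Number of subnets: 8 = 2^3
New prefix = 19 - 3 = 16
Supernet: 186.107.0.0/16


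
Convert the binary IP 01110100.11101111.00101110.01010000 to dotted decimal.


01110100 = 116
11101111 = 239
00101110 = 46
01010000 = 80
IP: 116.239.46.80


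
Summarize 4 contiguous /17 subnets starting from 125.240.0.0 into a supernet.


Original prefix: /17
Number of subnets: 4 = 2^2
New prefix = 17 - 2 = 15
Supernet: 125.240.0.0/15


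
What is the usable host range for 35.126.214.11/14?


Network: 35.124.0.0
Broadcast: 35.127.255.255
First usable = network + 1
Last usable = broadcast - 1
Range: 35.124.0.1 to 35.127.255.254


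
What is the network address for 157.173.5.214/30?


IP:   10011101.10101101.00000101.11010110
Mask: 11111111.11111111.11111111.11111100
AND operation:
Net:  10011101.10101101.00000101.11010100
Network: 157.173.5.212/30


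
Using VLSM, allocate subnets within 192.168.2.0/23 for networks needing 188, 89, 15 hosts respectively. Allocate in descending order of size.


188 hosts -> /24 (254 usable): 192.168.2.0/24
89 hosts -> /25 (126 usable): 192.168.3.0/25
15 hosts -> /27 (30 usable): 192.168.3.128/27
Allocation: 192.168.2.0/24 (188 hosts, 254 usable); 192.168.3.0/25 (89 hosts, 126 usable); 192.168.3.128/27 (15 hosts, 30 usable)


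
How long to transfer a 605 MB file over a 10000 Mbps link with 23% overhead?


Effective throughput = 10000 * (1 - 23/100) = 7700 Mbps
File size in Mb = 605 * 8 = 4840 Mb
Time = 4840 / 7700
Time = 0.6286 seconds


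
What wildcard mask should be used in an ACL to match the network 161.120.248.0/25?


Subnet mask: 255.255.255.128
Wildcard = 255.255.255.255 - subnet mask
255 - 255 = 0
255 - 255 = 0
255 - 255 = 0
255 - 128 = 127
Wildcard: 0.0.0.127


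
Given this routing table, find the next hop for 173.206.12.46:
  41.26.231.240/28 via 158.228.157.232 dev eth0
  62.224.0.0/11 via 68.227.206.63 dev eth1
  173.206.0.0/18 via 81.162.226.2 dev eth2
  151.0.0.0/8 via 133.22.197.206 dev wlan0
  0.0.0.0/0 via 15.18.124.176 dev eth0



Longest prefix match for 173.206.12.46:
  /28 41.26.231.240: no
  /11 62.224.0.0: no
  /18 173.206.0.0: MATCH
  /8 151.0.0.0: no
  /0 0.0.0.0: MATCH
Selected: next-hop 81.162.226.2 via eth2 (matched /18)


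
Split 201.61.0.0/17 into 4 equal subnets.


New prefix = 17 + 2 = 19
Each subnet has 8192 addresses
  201.61.0.0/19
  201.61.32.0/19
  201.61.64.0/19
  201.61.96.0/19
Subnets: 201.61.0.0/19, 201.61.32.0/19, 201.61.64.0/19, 201.61.96.0/19


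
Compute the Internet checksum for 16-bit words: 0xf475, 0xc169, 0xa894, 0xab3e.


Sum all words (with carry folding):
+ 0xf475 = 0xf475
+ 0xc169 = 0xb5df
+ 0xa894 = 0x5e74
+ 0xab3e = 0x09b3
One's complement: ~0x09b3
Checksum = 0xf64c


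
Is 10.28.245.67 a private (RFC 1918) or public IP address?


RFC 1918 private ranges:
  10.0.0.0/8 (10.0.0.0 - 10.255.255.255)
  172.16.0.0/12 (172.16.0.0 - 172.31.255.255)
  192.168.0.0/16 (192.168.0.0 - 192.168.255.255)
Private (in 10.0.0.0/8)


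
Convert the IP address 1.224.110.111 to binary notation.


1 = 00000001
224 = 11100000
110 = 01101110
111 = 01101111
Binary: 00000001.11100000.01101110.01101111


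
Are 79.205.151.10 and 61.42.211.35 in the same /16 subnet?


Mask: 255.255.0.0
79.205.151.10 AND mask = 79.205.0.0
61.42.211.35 AND mask = 61.42.0.0
No, different subnets (79.205.0.0 vs 61.42.0.0)


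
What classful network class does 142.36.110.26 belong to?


First octet: 142
Binary: 10001110
10xxxxxx -> Class B (128-191)
Class B, default mask 255.255.0.0 (/16)


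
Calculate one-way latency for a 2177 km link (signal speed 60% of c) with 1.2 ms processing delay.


Speed = 0.6 * 3e5 km/s = 180000 km/s
Propagation delay = 2177 / 180000 = 0.0121 s = 12.0944 ms
Processing delay = 1.2 ms
Total one-way latency = 13.2944 ms


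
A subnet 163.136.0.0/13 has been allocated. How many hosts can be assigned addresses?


Host bits = 32 - 13 = 19
Total addresses = 2^19 = 524288
Usable = total - 2 (network and broadcast)
Usable hosts: 524286


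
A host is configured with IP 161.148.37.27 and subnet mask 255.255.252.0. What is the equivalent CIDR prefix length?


Binary: 11111111.11111111.11111100.00000000
Count leading 1s
Prefix: /22


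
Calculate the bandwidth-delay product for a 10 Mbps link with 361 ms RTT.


BDP = bandwidth * RTT
= 10 Mbps * 361 ms
= 10 * 1e6 * 361 / 1000 bits
= 3610000 bits
= 451250 bytes
= 440.6738 KB
BDP = 3610000 bits (451250 bytes)


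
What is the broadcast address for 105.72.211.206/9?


Network: 105.0.0.0/9
Host bits = 23
Set all host bits to 1:
Broadcast: 105.127.255.255


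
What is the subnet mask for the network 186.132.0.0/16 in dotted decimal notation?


/16 means 16 network bits, 16 host bits
Binary: 11111111111111110000000000000000
Mask: 255.255.0.0


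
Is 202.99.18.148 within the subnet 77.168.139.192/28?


Subnet network: 77.168.139.192
Test IP AND mask: 202.99.18.144
No, 202.99.18.148 is not in 77.168.139.192/28


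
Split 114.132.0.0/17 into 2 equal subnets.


New prefix = 17 + 1 = 18
Each subnet has 16384 addresses
  114.132.0.0/18
  114.132.64.0/18
Subnets: 114.132.0.0/18, 114.132.64.0/18


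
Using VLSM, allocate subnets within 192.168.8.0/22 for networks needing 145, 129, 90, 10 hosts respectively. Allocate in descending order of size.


145 hosts -> /24 (254 usable): 192.168.8.0/24
129 hosts -> /24 (254 usable): 192.168.9.0/24
90 hosts -> /25 (126 usable): 192.168.10.0/25
10 hosts -> /28 (14 usable): 192.168.10.128/28
Allocation: 192.168.8.0/24 (145 hosts, 254 usable); 192.168.9.0/24 (129 hosts, 254 usable); 192.168.10.0/25 (90 hosts, 126 usable); 192.168.10.128/28 (10 hosts, 14 usable)


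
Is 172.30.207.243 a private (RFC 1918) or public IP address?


RFC 1918 private ranges:
  10.0.0.0/8 (10.0.0.0 - 10.255.255.255)
  172.16.0.0/12 (172.16.0.0 - 172.31.255.255)
  192.168.0.0/16 (192.168.0.0 - 192.168.255.255)
Private (in 172.16.0.0/12)


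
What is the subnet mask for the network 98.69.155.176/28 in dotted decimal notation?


/28 means 28 network bits, 4 host bits
Binary: 11111111111111111111111111110000
Mask: 255.255.255.240


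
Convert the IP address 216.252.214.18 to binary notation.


216 = 11011000
252 = 11111100
214 = 11010110
18 = 00010010
Binary: 11011000.11111100.11010110.00010010


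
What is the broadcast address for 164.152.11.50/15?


Network: 164.152.0.0/15
Host bits = 17
Set all host bits to 1:
Broadcast: 164.153.255.255


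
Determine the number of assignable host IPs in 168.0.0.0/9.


Host bits = 32 - 9 = 23
Total addresses = 2^23 = 8388608
Usable = total - 2 (network and broadcast)
Usable hosts: 8388606


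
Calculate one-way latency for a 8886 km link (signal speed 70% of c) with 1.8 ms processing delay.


Speed = 0.7 * 3e5 km/s = 210000 km/s
Propagation delay = 8886 / 210000 = 0.0423 s = 42.3143 ms
Processing delay = 1.8 ms
Total one-way latency = 44.1143 ms


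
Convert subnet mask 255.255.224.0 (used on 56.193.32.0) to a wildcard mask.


Subnet mask: 255.255.224.0
Wildcard = 255.255.255.255 - subnet mask
255 - 255 = 0
255 - 255 = 0
255 - 224 = 31
255 - 0 = 255
Wildcard: 0.0.31.255


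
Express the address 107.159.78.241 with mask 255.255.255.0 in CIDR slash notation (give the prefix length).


Binary: 11111111.11111111.11111111.00000000
Count leading 1s
Prefix: /24


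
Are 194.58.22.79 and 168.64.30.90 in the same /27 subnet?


Mask: 255.255.255.224
194.58.22.79 AND mask = 194.58.22.64
168.64.30.90 AND mask = 168.64.30.64
No, different subnets (194.58.22.64 vs 168.64.30.64)


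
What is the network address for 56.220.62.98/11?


IP:   00111000.11011100.00111110.01100010
Mask: 11111111.11100000.00000000.00000000
AND operation:
Net:  00111000.11000000.00000000.00000000
Network: 56.192.0.0/11


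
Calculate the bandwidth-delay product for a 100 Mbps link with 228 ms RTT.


BDP = bandwidth * RTT
= 100 Mbps * 228 ms
= 100 * 1e6 * 228 / 1000 bits
= 22800000 bits
= 2850000 bytes
= 2783.2031 KB
BDP = 22800000 bits (2850000 bytes)


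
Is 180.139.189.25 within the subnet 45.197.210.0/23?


Subnet network: 45.197.210.0
Test IP AND mask: 180.139.188.0
No, 180.139.189.25 is not in 45.197.210.0/23


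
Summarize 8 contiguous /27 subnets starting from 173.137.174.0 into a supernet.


Original prefix: /27
Number of subnets: 8 = 2^3
New prefix = 27 - 3 = 24
Supernet: 173.137.174.0/24


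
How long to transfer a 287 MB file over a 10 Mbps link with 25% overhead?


Effective throughput = 10 * (1 - 25/100) = 7.5 Mbps
File size in Mb = 287 * 8 = 2296 Mb
Time = 2296 / 7.5
Time = 306.1333 seconds


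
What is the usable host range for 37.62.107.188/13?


Network: 37.56.0.0
Broadcast: 37.63.255.255
First usable = network + 1
Last usable = broadcast - 1
Range: 37.56.0.1 to 37.63.255.254


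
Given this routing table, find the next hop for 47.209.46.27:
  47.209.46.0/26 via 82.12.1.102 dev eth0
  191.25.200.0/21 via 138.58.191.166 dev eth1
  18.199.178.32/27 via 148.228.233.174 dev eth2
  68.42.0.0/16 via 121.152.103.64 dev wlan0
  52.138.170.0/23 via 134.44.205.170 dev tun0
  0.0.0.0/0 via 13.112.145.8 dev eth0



Longest prefix match for 47.209.46.27:
  /26 47.209.46.0: MATCH
  /21 191.25.200.0: no
  /27 18.199.178.32: no
  /16 68.42.0.0: no
  /23 52.138.170.0: no
  /0 0.0.0.0: MATCH
Selected: next-hop 82.12.1.102 via eth0 (matched /26)


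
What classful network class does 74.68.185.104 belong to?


First octet: 74
Binary: 01001010
0xxxxxxx -> Class A (1-126)
Class A, default mask 255.0.0.0 (/8)


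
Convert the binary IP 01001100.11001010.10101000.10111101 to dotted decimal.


01001100 = 76
11001010 = 202
10101000 = 168
10111101 = 189
IP: 76.202.168.189


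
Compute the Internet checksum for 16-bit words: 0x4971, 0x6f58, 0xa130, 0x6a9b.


Sum all words (with carry folding):
+ 0x4971 = 0x4971
+ 0x6f58 = 0xb8c9
+ 0xa130 = 0x59fa
+ 0x6a9b = 0xc495
One's complement: ~0xc495
Checksum = 0x3b6a


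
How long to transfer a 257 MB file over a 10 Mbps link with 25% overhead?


Effective throughput = 10 * (1 - 25/100) = 7.5 Mbps
File size in Mb = 257 * 8 = 2056 Mb
Time = 2056 / 7.5
Time = 274.1333 seconds


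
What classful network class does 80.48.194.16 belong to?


First octet: 80
Binary: 01010000
0xxxxxxx -> Class A (1-126)
Class A, default mask 255.0.0.0 (/8)


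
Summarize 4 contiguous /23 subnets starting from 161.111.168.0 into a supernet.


Original prefix: /23
Number of subnets: 4 = 2^2
New prefix = 23 - 2 = 21
Supernet: 161.111.168.0/21


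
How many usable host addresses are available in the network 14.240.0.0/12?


Host bits = 32 - 12 = 20
Total addresses = 2^20 = 1048576
Usable = total - 2 (network and broadcast)
Usable hosts: 1048574


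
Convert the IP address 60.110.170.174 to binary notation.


60 = 00111100
110 = 01101110
170 = 10101010
174 = 10101110
Binary: 00111100.01101110.10101010.10101110


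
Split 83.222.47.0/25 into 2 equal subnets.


New prefix = 25 + 1 = 26
Each subnet has 64 addresses
  83.222.47.0/26
  83.222.47.64/26
Subnets: 83.222.47.0/26, 83.222.47.64/26


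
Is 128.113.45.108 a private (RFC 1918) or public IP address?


RFC 1918 private ranges:
  10.0.0.0/8 (10.0.0.0 - 10.255.255.255)
  172.16.0.0/12 (172.16.0.0 - 172.31.255.255)
  192.168.0.0/16 (192.168.0.0 - 192.168.255.255)
Public (not in any RFC 1918 range)


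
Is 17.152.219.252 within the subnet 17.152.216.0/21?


Subnet network: 17.152.216.0
Test IP AND mask: 17.152.216.0
Yes, 17.152.219.252 is in 17.152.216.0/21


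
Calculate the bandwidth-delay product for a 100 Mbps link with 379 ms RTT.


BDP = bandwidth * RTT
= 100 Mbps * 379 ms
= 100 * 1e6 * 379 / 1000 bits
= 37900000 bits
= 4737500 bytes
= 4626.4648 KB
BDP = 37900000 bits (4737500 bytes)


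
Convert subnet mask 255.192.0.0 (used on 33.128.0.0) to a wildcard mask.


Subnet mask: 255.192.0.0
Wildcard = 255.255.255.255 - subnet mask
255 - 255 = 0
255 - 192 = 63
255 - 0 = 255
255 - 0 = 255
Wildcard: 0.63.255.255


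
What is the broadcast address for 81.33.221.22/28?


Network: 81.33.221.16/28
Host bits = 4
Set all host bits to 1:
Broadcast: 81.33.221.31


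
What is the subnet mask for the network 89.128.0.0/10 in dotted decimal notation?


/10 means 10 network bits, 22 host bits
Binary: 11111111110000000000000000000000
Mask: 255.192.0.0


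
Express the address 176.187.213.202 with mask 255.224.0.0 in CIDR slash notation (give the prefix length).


Binary: 11111111.11100000.00000000.00000000
Count leading 1s
Prefix: /11


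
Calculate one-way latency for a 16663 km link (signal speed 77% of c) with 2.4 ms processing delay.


Speed = 0.77 * 3e5 km/s = 231000 km/s
Propagation delay = 16663 / 231000 = 0.0721 s = 72.1342 ms
Processing delay = 2.4 ms
Total one-way latency = 74.5342 ms


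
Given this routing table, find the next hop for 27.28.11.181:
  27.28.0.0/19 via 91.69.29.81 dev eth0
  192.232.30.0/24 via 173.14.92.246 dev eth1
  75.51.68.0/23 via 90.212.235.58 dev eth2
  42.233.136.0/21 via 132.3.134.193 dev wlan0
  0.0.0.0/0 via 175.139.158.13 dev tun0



Longest prefix match for 27.28.11.181:
  /19 27.28.0.0: MATCH
  /24 192.232.30.0: no
  /23 75.51.68.0: no
  /21 42.233.136.0: no
  /0 0.0.0.0: MATCH
Selected: next-hop 91.69.29.81 via eth0 (matched /19)


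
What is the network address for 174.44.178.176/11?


IP:   10101110.00101100.10110010.10110000
Mask: 11111111.11100000.00000000.00000000
AND operation:
Net:  10101110.00100000.00000000.00000000
Network: 174.32.0.0/11


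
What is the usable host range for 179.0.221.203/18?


Network: 179.0.192.0
Broadcast: 179.0.255.255
First usable = network + 1
Last usable = broadcast - 1
Range: 179.0.192.1 to 179.0.255.254


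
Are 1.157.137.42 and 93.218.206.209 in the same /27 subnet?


Mask: 255.255.255.224
1.157.137.42 AND mask = 1.157.137.32
93.218.206.209 AND mask = 93.218.206.192
No, different subnets (1.157.137.32 vs 93.218.206.192)


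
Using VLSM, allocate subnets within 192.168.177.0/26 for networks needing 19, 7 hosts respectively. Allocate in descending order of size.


19 hosts -> /27 (30 usable): 192.168.177.0/27
7 hosts -> /28 (14 usable): 192.168.177.32/28
Allocation: 192.168.177.0/27 (19 hosts, 30 usable); 192.168.177.32/28 (7 hosts, 14 usable)


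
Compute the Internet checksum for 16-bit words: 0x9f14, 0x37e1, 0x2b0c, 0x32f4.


Sum all words (with carry folding):
+ 0x9f14 = 0x9f14
+ 0x37e1 = 0xd6f5
+ 0x2b0c = 0x0202
+ 0x32f4 = 0x34f6
One's complement: ~0x34f6
Checksum = 0xcb09


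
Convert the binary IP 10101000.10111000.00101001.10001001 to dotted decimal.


10101000 = 168
10111000 = 184
00101001 = 41
10001001 = 137
IP: 168.184.41.137


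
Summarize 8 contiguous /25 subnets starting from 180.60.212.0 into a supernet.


Original prefix: /25
Number of subnets: 8 = 2^3
New prefix = 25 - 3 = 22
Supernet: 180.60.212.0/22


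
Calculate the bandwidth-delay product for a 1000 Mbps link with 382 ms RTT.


BDP = bandwidth * RTT
= 1000 Mbps * 382 ms
= 1000 * 1e6 * 382 / 1000 bits
= 382000000 bits
= 47750000 bytes
= 46630.8594 KB
BDP = 382000000 bits (47750000 bytes)


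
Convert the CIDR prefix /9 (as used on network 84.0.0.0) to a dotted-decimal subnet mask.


/9 means 9 network bits, 23 host bits
Binary: 11111111100000000000000000000000
Mask: 255.128.0.0


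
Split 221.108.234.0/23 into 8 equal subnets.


New prefix = 23 + 3 = 26
Each subnet has 64 addresses
  221.108.234.0/26
  221.108.234.64/26
  221.108.234.128/26
  221.108.234.192/26
  221.108.235.0/26
  221.108.235.64/26
  221.108.235.128/26
  221.108.235.192/26
Subnets: 221.108.234.0/26, 221.108.234.64/26, 221.108.234.128/26, 221.108.234.192/26, 221.108.235.0/26, 221.108.235.64/26, 221.108.235.128/26, 221.108.235.192/26


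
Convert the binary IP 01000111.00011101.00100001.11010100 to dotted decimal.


01000111 = 71
00011101 = 29
00100001 = 33
11010100 = 212
IP: 71.29.33.212


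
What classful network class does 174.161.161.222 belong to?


First octet: 174
Binary: 10101110
10xxxxxx -> Class B (128-191)
Class B, default mask 255.255.0.0 (/16)


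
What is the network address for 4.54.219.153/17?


IP:   00000100.00110110.11011011.10011001
Mask: 11111111.11111111.10000000.00000000
AND operation:
Net:  00000100.00110110.10000000.00000000
Network: 4.54.128.0/17


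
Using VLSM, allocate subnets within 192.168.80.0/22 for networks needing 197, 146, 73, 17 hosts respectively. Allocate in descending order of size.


197 hosts -> /24 (254 usable): 192.168.80.0/24
146 hosts -> /24 (254 usable): 192.168.81.0/24
73 hosts -> /25 (126 usable): 192.168.82.0/25
17 hosts -> /27 (30 usable): 192.168.82.128/27
Allocation: 192.168.80.0/24 (197 hosts, 254 usable); 192.168.81.0/24 (146 hosts, 254 usable); 192.168.82.0/25 (73 hosts, 126 usable); 192.168.82.128/27 (17 hosts, 30 usable)


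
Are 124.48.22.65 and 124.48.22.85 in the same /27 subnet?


Mask: 255.255.255.224
124.48.22.65 AND mask = 124.48.22.64
124.48.22.85 AND mask = 124.48.22.64
Yes, same subnet (124.48.22.64)


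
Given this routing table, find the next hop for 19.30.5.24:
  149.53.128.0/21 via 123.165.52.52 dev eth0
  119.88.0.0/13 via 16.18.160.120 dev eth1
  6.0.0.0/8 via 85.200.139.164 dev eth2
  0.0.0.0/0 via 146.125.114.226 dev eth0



Longest prefix match for 19.30.5.24:
  /21 149.53.128.0: no
  /13 119.88.0.0: no
  /8 6.0.0.0: no
  /0 0.0.0.0: MATCH
Selected: next-hop 146.125.114.226 via eth0 (matched /0)


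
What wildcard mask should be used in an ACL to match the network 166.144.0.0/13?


Subnet mask: 255.248.0.0
Wildcard = 255.255.255.255 - subnet mask
255 - 255 = 0
255 - 248 = 7
255 - 0 = 255
255 - 0 = 255
Wildcard: 0.7.255.255


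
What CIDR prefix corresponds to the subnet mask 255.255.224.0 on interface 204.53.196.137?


Binary: 11111111.11111111.11100000.00000000
Count leading 1s
Prefix: /19


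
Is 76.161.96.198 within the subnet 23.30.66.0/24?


Subnet network: 23.30.66.0
Test IP AND mask: 76.161.96.0
No, 76.161.96.198 is not in 23.30.66.0/24


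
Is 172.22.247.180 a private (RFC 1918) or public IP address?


RFC 1918 private ranges:
  10.0.0.0/8 (10.0.0.0 - 10.255.255.255)
  172.16.0.0/12 (172.16.0.0 - 172.31.255.255)
  192.168.0.0/16 (192.168.0.0 - 192.168.255.255)
Private (in 172.16.0.0/12)


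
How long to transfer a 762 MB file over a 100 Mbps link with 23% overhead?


Effective throughput = 100 * (1 - 23/100) = 77 Mbps
File size in Mb = 762 * 8 = 6096 Mb
Time = 6096 / 77
Time = 79.1688 seconds


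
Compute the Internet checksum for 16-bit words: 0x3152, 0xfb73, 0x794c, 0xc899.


Sum all words (with carry folding):
+ 0x3152 = 0x3152
+ 0xfb73 = 0x2cc6
+ 0x794c = 0xa612
+ 0xc899 = 0x6eac
One's complement: ~0x6eac
Checksum = 0x9153


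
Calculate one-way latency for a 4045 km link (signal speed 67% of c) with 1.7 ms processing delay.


Speed = 0.67 * 3e5 km/s = 201000 km/s
Propagation delay = 4045 / 201000 = 0.0201 s = 20.1244 ms
Processing delay = 1.7 ms
Total one-way latency = 21.8244 ms


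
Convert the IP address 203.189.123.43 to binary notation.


203 = 11001011
189 = 10111101
123 = 01111011
43 = 00101011
Binary: 11001011.10111101.01111011.00101011


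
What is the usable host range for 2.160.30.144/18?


Network: 2.160.0.0
Broadcast: 2.160.63.255
First usable = network + 1
Last usable = broadcast - 1
Range: 2.160.0.1 to 2.160.63.254


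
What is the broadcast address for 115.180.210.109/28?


Network: 115.180.210.96/28
Host bits = 4
Set all host bits to 1:
Broadcast: 115.180.210.111


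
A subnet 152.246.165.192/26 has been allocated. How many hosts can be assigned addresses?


Host bits = 32 - 26 = 6
Total addresses = 2^6 = 64
Usable = total - 2 (network and broadcast)
Usable hosts: 62


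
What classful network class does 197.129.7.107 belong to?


First octet: 197
Binary: 11000101
110xxxxx -> Class C (192-223)
Class C, default mask 255.255.255.0 (/24)


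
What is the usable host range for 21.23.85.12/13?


Network: 21.16.0.0
Broadcast: 21.23.255.255
First usable = network + 1
Last usable = broadcast - 1
Range: 21.16.0.1 to 21.23.255.254


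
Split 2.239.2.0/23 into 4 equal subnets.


New prefix = 23 + 2 = 25
Each subnet has 128 addresses
  2.239.2.0/25
  2.239.2.128/25
  2.239.3.0/25
  2.239.3.128/25
Subnets: 2.239.2.0/25, 2.239.2.128/25, 2.239.3.0/25, 2.239.3.128/25


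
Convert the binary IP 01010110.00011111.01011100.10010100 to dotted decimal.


01010110 = 86
00011111 = 31
01011100 = 92
10010100 = 148
IP: 86.31.92.148


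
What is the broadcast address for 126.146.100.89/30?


Network: 126.146.100.88/30
Host bits = 2
Set all host bits to 1:
Broadcast: 126.146.100.91


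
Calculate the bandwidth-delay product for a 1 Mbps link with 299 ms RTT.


BDP = bandwidth * RTT
= 1 Mbps * 299 ms
= 1 * 1e6 * 299 / 1000 bits
= 299000 bits
= 37375 bytes
= 36.499 KB
BDP = 299000 bits (37375 bytes)


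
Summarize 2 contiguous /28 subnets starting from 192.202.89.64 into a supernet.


Original prefix: /28
Number of subnets: 2 = 2^1
New prefix = 28 - 1 = 27
Supernet: 192.202.89.64/27


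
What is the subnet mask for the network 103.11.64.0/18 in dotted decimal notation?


/18 means 18 network bits, 14 host bits
Binary: 11111111111111111100000000000000
Mask: 255.255.192.0


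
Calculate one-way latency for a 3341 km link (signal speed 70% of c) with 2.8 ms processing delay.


Speed = 0.7 * 3e5 km/s = 210000 km/s
Propagation delay = 3341 / 210000 = 0.0159 s = 15.9095 ms
Processing delay = 2.8 ms
Total one-way latency = 18.7095 ms


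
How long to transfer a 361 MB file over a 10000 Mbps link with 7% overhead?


Effective throughput = 10000 * (1 - 7/100) = 9300 Mbps
File size in Mb = 361 * 8 = 2888 Mb
Time = 2888 / 9300
Time = 0.3105 seconds


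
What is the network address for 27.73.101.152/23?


IP:   00011011.01001001.01100101.10011000
Mask: 11111111.11111111.11111110.00000000
AND operation:
Net:  00011011.01001001.01100100.00000000
Network: 27.73.100.0/23


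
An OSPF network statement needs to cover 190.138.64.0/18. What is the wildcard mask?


Subnet mask: 255.255.192.0
Wildcard = 255.255.255.255 - subnet mask
255 - 255 = 0
255 - 255 = 0
255 - 192 = 63
255 - 0 = 255
Wildcard: 0.0.63.255


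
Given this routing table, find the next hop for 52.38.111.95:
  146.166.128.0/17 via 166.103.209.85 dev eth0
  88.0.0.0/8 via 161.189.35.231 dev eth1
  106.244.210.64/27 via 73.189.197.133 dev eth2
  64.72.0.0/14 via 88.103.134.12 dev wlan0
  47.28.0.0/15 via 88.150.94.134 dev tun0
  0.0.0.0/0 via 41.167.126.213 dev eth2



Longest prefix match for 52.38.111.95:
  /17 146.166.128.0: no
  /8 88.0.0.0: no
  /27 106.244.210.64: no
  /14 64.72.0.0: no
  /15 47.28.0.0: no
  /0 0.0.0.0: MATCH
Selected: next-hop 41.167.126.213 via eth2 (matched /0)


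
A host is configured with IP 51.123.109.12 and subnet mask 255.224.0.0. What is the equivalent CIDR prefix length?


Binary: 11111111.11100000.00000000.00000000
Count leading 1s
Prefix: /11


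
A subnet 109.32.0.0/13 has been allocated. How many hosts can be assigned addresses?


Host bits = 32 - 13 = 19
Total addresses = 2^19 = 524288
Usable = total - 2 (network and broadcast)
Usable hosts: 524286


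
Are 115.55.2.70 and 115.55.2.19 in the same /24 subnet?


Mask: 255.255.255.0
115.55.2.70 AND mask = 115.55.2.0
115.55.2.19 AND mask = 115.55.2.0
Yes, same subnet (115.55.2.0)


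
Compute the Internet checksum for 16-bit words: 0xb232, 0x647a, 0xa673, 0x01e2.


Sum all words (with carry folding):
+ 0xb232 = 0xb232
+ 0x647a = 0x16ad
+ 0xa673 = 0xbd20
+ 0x01e2 = 0xbf02
One's complement: ~0xbf02
Checksum = 0x40fd


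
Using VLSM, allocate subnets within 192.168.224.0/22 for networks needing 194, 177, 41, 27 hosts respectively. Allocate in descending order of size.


194 hosts -> /24 (254 usable): 192.168.224.0/24
177 hosts -> /24 (254 usable): 192.168.225.0/24
41 hosts -> /26 (62 usable): 192.168.226.0/26
27 hosts -> /27 (30 usable): 192.168.226.64/27
Allocation: 192.168.224.0/24 (194 hosts, 254 usable); 192.168.225.0/24 (177 hosts, 254 usable); 192.168.226.0/26 (41 hosts, 62 usable); 192.168.226.64/27 (27 hosts, 30 usable)


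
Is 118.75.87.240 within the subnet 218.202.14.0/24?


Subnet network: 218.202.14.0
Test IP AND mask: 118.75.87.0
No, 118.75.87.240 is not in 218.202.14.0/24


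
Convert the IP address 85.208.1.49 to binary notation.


85 = 01010101
208 = 11010000
1 = 00000001
49 = 00110001
Binary: 01010101.11010000.00000001.00110001


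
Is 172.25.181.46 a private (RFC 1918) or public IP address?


RFC 1918 private ranges:
  10.0.0.0/8 (10.0.0.0 - 10.255.255.255)
  172.16.0.0/12 (172.16.0.0 - 172.31.255.255)
  192.168.0.0/16 (192.168.0.0 - 192.168.255.255)
Private (in 172.16.0.0/12)


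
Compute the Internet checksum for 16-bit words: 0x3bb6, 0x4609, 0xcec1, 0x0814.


Sum all words (with carry folding):
+ 0x3bb6 = 0x3bb6
+ 0x4609 = 0x81bf
+ 0xcec1 = 0x5081
+ 0x0814 = 0x5895
One's complement: ~0x5895
Checksum = 0xa76a
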